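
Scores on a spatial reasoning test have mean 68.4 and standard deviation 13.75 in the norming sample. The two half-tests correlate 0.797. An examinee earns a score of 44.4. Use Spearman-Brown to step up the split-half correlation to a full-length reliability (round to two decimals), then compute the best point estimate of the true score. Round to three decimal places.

47.040

Spearman-Brown: ρ = 2r/(1 + r) = 2(0.797)/(1 + 0.797) = 1.5940/1.797 = 0.8870 → 0.89
Kelley's formula gives T̂ = 0.89·44.4 + 0.11·68.4 = 39.516 + 7.524 = 47.0400.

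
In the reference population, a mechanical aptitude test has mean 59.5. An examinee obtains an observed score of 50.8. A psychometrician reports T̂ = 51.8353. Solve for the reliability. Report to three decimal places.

T̂ = ρX + (1 − ρ)μ  ⇒  T̂ − μ = ρ(X − μ)
ρ = (T̂ − μ)/(X − μ) = (51.8353 − 59.5) / (50.8 − 59.5) = -7.6647 / -8.7 = 0.88100

0.881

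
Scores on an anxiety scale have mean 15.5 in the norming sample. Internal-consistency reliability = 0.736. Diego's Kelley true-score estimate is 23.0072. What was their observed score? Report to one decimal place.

25.7

T̂ = ρX + (1 − ρ)μ  ⇒  X = (T̂ − (1 − ρ)μ) / ρ
X = (23.0072 − 0.264 × 15.5) / 0.736 = (23.0072 − 4.0920) / 0.736 = 18.9152 / 0.736 = 25.700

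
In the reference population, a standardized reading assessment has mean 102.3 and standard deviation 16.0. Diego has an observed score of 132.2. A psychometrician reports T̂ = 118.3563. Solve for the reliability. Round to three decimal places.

0.537

T̂ = ρX + (1 − ρ)μ  ⇒  T̂ − μ = ρ(X − μ)
ρ = (T̂ − μ)/(X − μ) = (118.3563 − 102.3) / (132.2 − 102.3) = 16.0563 / 29.9 = 0.53700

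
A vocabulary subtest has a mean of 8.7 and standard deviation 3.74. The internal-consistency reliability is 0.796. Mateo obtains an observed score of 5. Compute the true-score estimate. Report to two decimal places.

5.75

T̂ = 0.796(5) + 0.204(8.7) = 3.980 + 1.7748 = 5.755 → 5.75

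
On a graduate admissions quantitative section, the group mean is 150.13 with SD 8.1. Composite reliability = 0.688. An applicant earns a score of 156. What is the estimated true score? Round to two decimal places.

154.17

Kelley's formula gives T̂ = 0.688·156 + 0.312·150.13 = 107.328 + 46.84056 = 154.169.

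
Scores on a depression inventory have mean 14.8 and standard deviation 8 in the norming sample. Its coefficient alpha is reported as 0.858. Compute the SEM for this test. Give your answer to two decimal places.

SEM = SD · √(1 − ρ) = 8 × √0.142 = 8 × 0.3768 = 3.015

3.01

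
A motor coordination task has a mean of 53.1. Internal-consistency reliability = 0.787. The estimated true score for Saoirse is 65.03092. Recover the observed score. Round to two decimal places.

68.26

T̂ = ρX + (1 − ρ)μ  ⇒  X = (T̂ − (1 − ρ)μ) / ρ
X = (65.03092 − 0.213 × 53.1) / 0.787 = (65.03092 − 11.3103) / 0.787 = 53.72062 / 0.787 = 68.2600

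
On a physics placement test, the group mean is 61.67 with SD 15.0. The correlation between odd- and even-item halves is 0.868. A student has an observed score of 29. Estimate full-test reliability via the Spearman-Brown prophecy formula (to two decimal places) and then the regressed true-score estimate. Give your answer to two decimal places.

Spearman-Brown: ρ = 2r/(1 + r) = 2(0.868)/(1 + 0.868) = 1.7360/1.868 = 0.9293 → 0.93
Kelley's formula gives T̂ = 0.93·29 + 0.07·61.67 = 26.97 + 4.3169 = 31.287.

31.29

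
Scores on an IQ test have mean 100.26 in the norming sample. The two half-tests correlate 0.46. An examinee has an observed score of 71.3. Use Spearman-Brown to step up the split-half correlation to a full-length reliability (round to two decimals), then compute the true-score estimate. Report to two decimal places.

Spearman-Brown: ρ = 2r/(1 + r) = 2(0.46)/(1 + 0.46) = 0.920/1.46 = 0.6301 → 0.63
T̂ = 0.63(71.3) + 0.37(100.26) = 44.919 + 37.0962 = 82.015 → 82.02

82.02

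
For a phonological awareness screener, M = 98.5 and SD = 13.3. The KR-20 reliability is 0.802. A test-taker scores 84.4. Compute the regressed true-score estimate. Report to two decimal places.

T̂ = ρX + (1 − ρ)μ
  = 0.802 × 84.4 + 0.198 × 98.5
  = 67.6888 + 19.5030
  = 87.192
  ≈ 87.19

87.19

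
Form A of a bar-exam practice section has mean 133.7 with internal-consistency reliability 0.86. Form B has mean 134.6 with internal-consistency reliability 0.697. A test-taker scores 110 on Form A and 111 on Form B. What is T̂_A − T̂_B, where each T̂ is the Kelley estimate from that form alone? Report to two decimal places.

T̂_A = 0.86(110) + 0.14(133.7) = 113.3180
T̂_B = 0.697(111) + 0.303(134.6) = 118.1508
T̂_A − T̂_B = -4.8328

-4.83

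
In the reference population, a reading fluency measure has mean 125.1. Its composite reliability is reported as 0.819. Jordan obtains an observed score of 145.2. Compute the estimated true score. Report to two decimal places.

T̂ = ρX + (1 − ρ)μ
  = 0.819 × 145.2 + 0.181 × 125.1
  = 118.9188 + 22.6431
  = 141.562
  ≈ 141.56

141.56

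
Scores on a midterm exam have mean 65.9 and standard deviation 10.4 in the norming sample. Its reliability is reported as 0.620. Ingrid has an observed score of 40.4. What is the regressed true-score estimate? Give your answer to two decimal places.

T̂ = ρX + (1 − ρ)μ
  = 0.620 × 40.4 + 0.380 × 65.9
  = 25.0480 + 25.0420
  = 50.090
  ≈ 50.09

50.09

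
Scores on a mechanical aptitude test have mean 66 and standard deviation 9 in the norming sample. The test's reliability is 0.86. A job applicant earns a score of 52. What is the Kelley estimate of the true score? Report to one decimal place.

54.0

T̂ = 0.86(52) + 0.14(66) = 44.72 + 9.24 = 53.96 → 54.0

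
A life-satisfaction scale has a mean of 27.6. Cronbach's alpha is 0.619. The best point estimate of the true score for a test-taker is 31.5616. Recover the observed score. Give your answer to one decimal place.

34.0

T̂ = ρX + (1 − ρ)μ  ⇒  X = (T̂ − (1 − ρ)μ) / ρ
X = (31.5616 − 0.381 × 27.6) / 0.619 = (31.5616 − 10.5156) / 0.619 = 21.0460 / 0.619 = 34.000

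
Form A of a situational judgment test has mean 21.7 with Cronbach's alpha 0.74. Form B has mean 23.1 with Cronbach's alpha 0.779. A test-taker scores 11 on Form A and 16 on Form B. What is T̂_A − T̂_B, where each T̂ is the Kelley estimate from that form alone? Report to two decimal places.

-3.79

T̂_A = 0.74(11) + 0.26(21.7) = 13.7820
T̂_B = 0.779(16) + 0.221(23.1) = 17.5691
T̂_A − T̂_B = -3.7871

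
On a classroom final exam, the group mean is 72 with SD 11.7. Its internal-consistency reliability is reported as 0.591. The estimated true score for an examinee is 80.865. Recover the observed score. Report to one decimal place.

T̂ = ρX + (1 − ρ)μ  ⇒  X = (T̂ − (1 − ρ)μ) / ρ
X = (80.865 − 0.409 × 72) / 0.591 = (80.865 − 29.448) / 0.591 = 51.417 / 0.591 = 87.000

87.0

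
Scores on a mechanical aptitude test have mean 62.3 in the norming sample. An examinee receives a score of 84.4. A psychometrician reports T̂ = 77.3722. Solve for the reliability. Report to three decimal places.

T̂ = ρX + (1 − ρ)μ  ⇒  T̂ − μ = ρ(X − μ)
ρ = (T̂ − μ)/(X − μ) = (77.3722 − 62.3) / (84.4 − 62.3) = 15.0722 / 22.1 = 0.68200

0.682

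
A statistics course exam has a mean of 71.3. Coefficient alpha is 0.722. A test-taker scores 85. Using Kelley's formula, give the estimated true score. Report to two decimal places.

T̂ = ρX + (1 − ρ)μ
  = 0.722 × 85 + 0.278 × 71.3
  = 61.370 + 19.8214
  = 81.191
  ≈ 81.19

81.19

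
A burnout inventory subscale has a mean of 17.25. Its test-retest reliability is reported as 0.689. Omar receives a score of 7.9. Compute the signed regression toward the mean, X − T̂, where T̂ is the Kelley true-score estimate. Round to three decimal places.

T̂ = ρX + (1 − ρ)μ
  = 0.689 × 7.9 + 0.311 × 17.25
  = 5.4431 + 5.36475
  = 10.80785
  ≈ 10.8079
X − T̂ = 7.9 − 10.8079 = -2.9078 → -2.908

-2.908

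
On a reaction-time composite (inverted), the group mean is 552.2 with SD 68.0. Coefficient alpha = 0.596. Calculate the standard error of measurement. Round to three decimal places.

SEM = SD · √(1 − ρ) = 68.0 × √0.404 = 68.0 × 0.6356 = 43.2215

43.221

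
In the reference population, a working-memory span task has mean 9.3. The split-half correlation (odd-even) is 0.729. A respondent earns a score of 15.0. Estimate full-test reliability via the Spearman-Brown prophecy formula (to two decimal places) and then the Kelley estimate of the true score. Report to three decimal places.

14.088

Spearman-Brown: ρ = 2r/(1 + r) = 2(0.729)/(1 + 0.729) = 1.4580/1.729 = 0.8433 → 0.84
Weight the observed score by reliability and the mean by (1 − reliability): T̂ = 0.84·15.0 + 0.16·9.3 = 12.600 + 1.488 = 14.0880.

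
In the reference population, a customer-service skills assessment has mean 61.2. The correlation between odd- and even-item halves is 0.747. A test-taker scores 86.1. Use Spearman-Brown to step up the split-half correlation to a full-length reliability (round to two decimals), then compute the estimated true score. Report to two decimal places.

Spearman-Brown: ρ = 2r/(1 + r) = 2(0.747)/(1 + 0.747) = 1.4940/1.747 = 0.8552 → 0.86
Weight the observed score by reliability and the mean by (1 − reliability): T̂ = 0.86·86.1 + 0.14·61.2 = 74.046 + 8.568 = 82.614.

82.61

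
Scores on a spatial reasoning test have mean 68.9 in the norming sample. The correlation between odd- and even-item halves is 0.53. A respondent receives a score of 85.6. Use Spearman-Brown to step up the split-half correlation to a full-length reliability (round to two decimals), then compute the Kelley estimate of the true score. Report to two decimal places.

Spearman-Brown: ρ = 2r/(1 + r) = 2(0.53)/(1 + 0.53) = 1.060/1.53 = 0.6928 → 0.69
T̂ = 0.69(85.6) + 0.31(68.9) = 59.064 + 21.359 = 80.423 → 80.42

80.42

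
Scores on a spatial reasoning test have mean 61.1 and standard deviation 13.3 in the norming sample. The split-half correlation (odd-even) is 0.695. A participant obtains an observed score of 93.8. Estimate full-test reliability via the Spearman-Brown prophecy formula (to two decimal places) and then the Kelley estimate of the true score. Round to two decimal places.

Spearman-Brown: ρ = 2r/(1 + r) = 2(0.695)/(1 + 0.695) = 1.3900/1.695 = 0.8201 → 0.82
T̂ = ρX + (1 − ρ)μ
  = 0.82 × 93.8 + 0.18 × 61.1
  = 76.916 + 10.998
  = 87.914
  ≈ 87.91

87.91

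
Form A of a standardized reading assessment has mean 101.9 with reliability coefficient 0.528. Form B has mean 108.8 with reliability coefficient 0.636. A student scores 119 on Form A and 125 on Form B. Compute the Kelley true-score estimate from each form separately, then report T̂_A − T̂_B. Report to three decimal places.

-8.174

T̂_A = 0.528(119) + 0.472(101.9) = 110.92880
T̂_B = 0.636(125) + 0.364(108.8) = 119.10320
T̂_A − T̂_B = -8.17440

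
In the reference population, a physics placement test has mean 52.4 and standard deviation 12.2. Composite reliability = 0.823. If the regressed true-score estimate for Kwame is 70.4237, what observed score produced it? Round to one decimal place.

74.3

T̂ = ρX + (1 − ρ)μ  ⇒  X = (T̂ − (1 − ρ)μ) / ρ
X = (70.4237 − 0.177 × 52.4) / 0.823 = (70.4237 − 9.2748) / 0.823 = 61.1489 / 0.823 = 74.300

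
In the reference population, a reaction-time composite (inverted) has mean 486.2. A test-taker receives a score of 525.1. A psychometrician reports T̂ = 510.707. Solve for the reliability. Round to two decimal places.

T̂ = ρX + (1 − ρ)μ  ⇒  T̂ − μ = ρ(X − μ)
ρ = (T̂ − μ)/(X − μ) = (510.707 − 486.2) / (525.1 − 486.2) = 24.507 / 38.9 = 0.6300

0.63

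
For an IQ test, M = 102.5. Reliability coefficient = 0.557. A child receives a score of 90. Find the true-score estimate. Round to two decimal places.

T̂ = ρX + (1 − ρ)μ
  = 0.557 × 90 + 0.443 × 102.5
  = 50.130 + 45.4075
  = 95.537
  ≈ 95.54

95.54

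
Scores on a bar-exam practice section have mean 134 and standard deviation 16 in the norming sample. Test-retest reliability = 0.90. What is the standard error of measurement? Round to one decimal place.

5.1

SEM = SD · √(1 − ρ) = 16 × √0.10 = 16 × 0.3162 = 5.060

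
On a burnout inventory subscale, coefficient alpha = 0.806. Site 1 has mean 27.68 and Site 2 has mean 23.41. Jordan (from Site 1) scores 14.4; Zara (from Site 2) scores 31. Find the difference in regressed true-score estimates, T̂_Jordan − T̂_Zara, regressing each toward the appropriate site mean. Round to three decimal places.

-12.551

T̂_Jordan = 0.806(14.4) + 0.194(27.68) = 16.97632
T̂_Zara = 0.806(31) + 0.194(23.41) = 29.52754
Difference = 16.97632 − 29.52754 = -12.55122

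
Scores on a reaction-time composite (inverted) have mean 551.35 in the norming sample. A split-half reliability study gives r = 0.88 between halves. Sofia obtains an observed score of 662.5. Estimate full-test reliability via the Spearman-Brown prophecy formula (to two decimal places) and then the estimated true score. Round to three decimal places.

655.831

Spearman-Brown: ρ = 2r/(1 + r) = 2(0.88)/(1 + 0.88) = 1.760/1.88 = 0.9362 → 0.94
T̂ = 0.94(662.5) + 0.06(551.35) = 622.750 + 33.0810 = 655.8310 → 655.831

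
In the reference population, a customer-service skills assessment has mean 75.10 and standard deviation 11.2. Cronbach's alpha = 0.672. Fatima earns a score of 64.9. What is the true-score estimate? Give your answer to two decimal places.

68.25

T̂ = ρX + (1 − ρ)μ
  = 0.672 × 64.9 + 0.328 × 75.10
  = 43.6128 + 24.63280
  = 68.246
  ≈ 68.25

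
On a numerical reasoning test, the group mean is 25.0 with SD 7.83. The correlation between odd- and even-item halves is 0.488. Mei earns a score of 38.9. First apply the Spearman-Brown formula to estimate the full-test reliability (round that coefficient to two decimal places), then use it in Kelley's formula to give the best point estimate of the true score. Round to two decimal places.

34.17

Spearman-Brown: ρ = 2r/(1 + r) = 2(0.488)/(1 + 0.488) = 0.9760/1.488 = 0.6559 → 0.66
Regress the observed score toward the mean by the unreliability: T̂ = 0.66·38.9 + 0.34·25.0 = 25.674 + 8.500 = 34.174.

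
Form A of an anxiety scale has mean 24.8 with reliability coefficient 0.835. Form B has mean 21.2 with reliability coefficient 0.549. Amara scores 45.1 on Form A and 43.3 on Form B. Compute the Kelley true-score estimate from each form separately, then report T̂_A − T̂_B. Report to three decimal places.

T̂_A = 0.835(45.1) + 0.165(24.8) = 41.75050
T̂_B = 0.549(43.3) + 0.451(21.2) = 33.33290
T̂_A − T̂_B = 8.41760

8.418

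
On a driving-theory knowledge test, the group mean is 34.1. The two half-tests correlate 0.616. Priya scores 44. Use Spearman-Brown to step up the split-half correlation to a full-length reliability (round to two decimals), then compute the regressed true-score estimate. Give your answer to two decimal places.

41.62

Spearman-Brown: ρ = 2r/(1 + r) = 2(0.616)/(1 + 0.616) = 1.2320/1.616 = 0.7624 → 0.76
Kelley's formula gives T̂ = 0.76·44 + 0.24·34.1 = 33.44 + 8.184 = 41.624.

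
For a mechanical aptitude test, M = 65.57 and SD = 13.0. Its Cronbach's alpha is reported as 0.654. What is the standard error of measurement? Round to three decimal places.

SEM = SD · √(1 − ρ) = 13.0 × √0.346 = 13.0 × 0.5882 = 7.6468

7.647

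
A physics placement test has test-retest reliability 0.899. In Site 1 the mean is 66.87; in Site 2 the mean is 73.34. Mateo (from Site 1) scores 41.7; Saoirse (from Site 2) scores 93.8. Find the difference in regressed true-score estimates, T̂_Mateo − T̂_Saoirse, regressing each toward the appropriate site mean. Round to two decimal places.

T̂_Mateo = 0.899(41.7) + 0.101(66.87) = 44.2422
T̂_Saoirse = 0.899(93.8) + 0.101(73.34) = 91.7335
Difference = 44.2422 − 91.7335 = -47.4914

-47.49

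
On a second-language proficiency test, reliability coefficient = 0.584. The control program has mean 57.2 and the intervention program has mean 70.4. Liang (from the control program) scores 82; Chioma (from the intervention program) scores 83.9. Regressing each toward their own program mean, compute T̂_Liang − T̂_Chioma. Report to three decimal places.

-6.601

T̂_Liang = 0.584(82) + 0.416(57.2) = 71.68320
T̂_Chioma = 0.584(83.9) + 0.416(70.4) = 78.28400
Difference = 71.68320 − 78.28400 = -6.60080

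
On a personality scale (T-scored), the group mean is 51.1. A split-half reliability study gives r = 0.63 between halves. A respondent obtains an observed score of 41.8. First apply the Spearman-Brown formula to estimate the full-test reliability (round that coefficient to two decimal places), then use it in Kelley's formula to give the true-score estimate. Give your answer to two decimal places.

43.94

Spearman-Brown: ρ = 2r/(1 + r) = 2(0.63)/(1 + 0.63) = 1.260/1.63 = 0.7730 → 0.77
Kelley's formula gives T̂ = 0.77·41.8 + 0.23·51.1 = 32.186 + 11.753 = 43.939.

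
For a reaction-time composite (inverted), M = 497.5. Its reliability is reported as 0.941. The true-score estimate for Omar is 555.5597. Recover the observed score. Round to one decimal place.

559.2

T̂ = ρX + (1 − ρ)μ  ⇒  X = (T̂ − (1 − ρ)μ) / ρ
X = (555.5597 − 0.059 × 497.5) / 0.941 = (555.5597 − 29.3525) / 0.941 = 526.2072 / 0.941 = 559.200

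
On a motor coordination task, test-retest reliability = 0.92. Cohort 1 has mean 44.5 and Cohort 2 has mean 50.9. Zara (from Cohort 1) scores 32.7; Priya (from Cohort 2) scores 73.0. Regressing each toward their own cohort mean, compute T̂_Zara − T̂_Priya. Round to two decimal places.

T̂_Zara = 0.92(32.7) + 0.08(44.5) = 33.6440
T̂_Priya = 0.92(73.0) + 0.08(50.9) = 71.2320
Difference = 33.6440 − 71.2320 = -37.5880

-37.59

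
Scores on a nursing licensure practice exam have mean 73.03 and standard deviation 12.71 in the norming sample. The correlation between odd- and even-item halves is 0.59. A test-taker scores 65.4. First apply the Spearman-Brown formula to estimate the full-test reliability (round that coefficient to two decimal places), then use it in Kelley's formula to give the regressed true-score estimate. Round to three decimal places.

Spearman-Brown: ρ = 2r/(1 + r) = 2(0.59)/(1 + 0.59) = 1.180/1.59 = 0.7421 → 0.74
T̂ = ρX + (1 − ρ)μ
  = 0.74 × 65.4 + 0.26 × 73.03
  = 48.396 + 18.9878
  = 67.3838
  ≈ 67.384

67.384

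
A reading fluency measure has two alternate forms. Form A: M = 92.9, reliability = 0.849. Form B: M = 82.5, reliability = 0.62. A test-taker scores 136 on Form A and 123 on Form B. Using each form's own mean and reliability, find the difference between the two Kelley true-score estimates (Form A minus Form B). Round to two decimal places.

T̂_A = 0.849(136) + 0.151(92.9) = 129.4919
T̂_B = 0.62(123) + 0.38(82.5) = 107.6100
T̂_A − T̂_B = 21.8819

21.88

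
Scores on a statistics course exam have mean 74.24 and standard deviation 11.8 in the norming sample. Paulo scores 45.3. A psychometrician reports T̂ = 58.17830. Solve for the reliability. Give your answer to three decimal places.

0.555

T̂ = ρX + (1 − ρ)μ  ⇒  T̂ − μ = ρ(X − μ)
ρ = (T̂ − μ)/(X − μ) = (58.17830 − 74.24) / (45.3 − 74.24) = -16.06170 / -28.94 = 0.55500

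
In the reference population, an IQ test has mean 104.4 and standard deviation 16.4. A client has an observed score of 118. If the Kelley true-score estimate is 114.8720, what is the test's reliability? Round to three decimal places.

0.770

T̂ = ρX + (1 − ρ)μ  ⇒  T̂ − μ = ρ(X − μ)
ρ = (T̂ − μ)/(X − μ) = (114.8720 − 104.4) / (118 − 104.4) = 10.4720 / 13.6 = 0.77000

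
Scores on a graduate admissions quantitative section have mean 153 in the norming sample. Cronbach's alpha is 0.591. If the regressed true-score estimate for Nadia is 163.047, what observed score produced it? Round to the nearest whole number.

170

T̂ = ρX + (1 − ρ)μ  ⇒  X = (T̂ − (1 − ρ)μ) / ρ
X = (163.047 − 0.409 × 153) / 0.591 = (163.047 − 62.577) / 0.591 = 100.470 / 0.591 = 170.00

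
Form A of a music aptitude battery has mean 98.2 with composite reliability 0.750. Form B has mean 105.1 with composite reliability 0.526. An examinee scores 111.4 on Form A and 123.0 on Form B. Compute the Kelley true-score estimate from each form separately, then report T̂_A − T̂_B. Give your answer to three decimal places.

-6.415

T̂_A = 0.750(111.4) + 0.250(98.2) = 108.10000
T̂_B = 0.526(123.0) + 0.474(105.1) = 114.51540
T̂_A − T̂_B = -6.41540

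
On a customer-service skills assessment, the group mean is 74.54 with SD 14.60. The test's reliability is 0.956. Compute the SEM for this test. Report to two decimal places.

3.06

SEM = SD · √(1 − ρ) = 14.60 × √0.044 = 14.60 × 0.2098 = 3.063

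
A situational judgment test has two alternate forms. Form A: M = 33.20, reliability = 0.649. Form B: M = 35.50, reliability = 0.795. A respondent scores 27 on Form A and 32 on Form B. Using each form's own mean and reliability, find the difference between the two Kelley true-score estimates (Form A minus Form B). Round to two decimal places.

-3.54

T̂_A = 0.649(27) + 0.351(33.20) = 29.1762
T̂_B = 0.795(32) + 0.205(35.50) = 32.7175
T̂_A − T̂_B = -3.5413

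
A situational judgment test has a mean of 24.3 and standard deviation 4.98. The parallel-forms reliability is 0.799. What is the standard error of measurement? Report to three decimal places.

SEM = SD · √(1 − ρ) = 4.98 × √0.201 = 4.98 × 0.4483 = 2.2327

2.233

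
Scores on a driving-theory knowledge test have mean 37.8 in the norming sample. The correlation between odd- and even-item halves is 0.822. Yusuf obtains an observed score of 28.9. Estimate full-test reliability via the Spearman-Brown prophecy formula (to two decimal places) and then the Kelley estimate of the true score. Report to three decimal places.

29.790

Spearman-Brown: ρ = 2r/(1 + r) = 2(0.822)/(1 + 0.822) = 1.6440/1.822 = 0.9023 → 0.90
T̂ = ρX + (1 − ρ)μ
  = 0.90 × 28.9 + 0.10 × 37.8
  = 26.010 + 3.780
  = 29.7900
  ≈ 29.790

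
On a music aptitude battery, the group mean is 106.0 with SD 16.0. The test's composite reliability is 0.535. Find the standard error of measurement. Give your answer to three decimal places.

10.911

SEM = SD · √(1 − ρ) = 16.0 × √0.465 = 16.0 × 0.6819 = 10.9105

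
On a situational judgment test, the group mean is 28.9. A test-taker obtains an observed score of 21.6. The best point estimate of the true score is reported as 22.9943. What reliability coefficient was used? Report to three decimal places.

0.809

T̂ = ρX + (1 − ρ)μ  ⇒  T̂ − μ = ρ(X − μ)
ρ = (T̂ − μ)/(X − μ) = (22.9943 − 28.9) / (21.6 − 28.9) = -5.9057 / -7.3 = 0.80900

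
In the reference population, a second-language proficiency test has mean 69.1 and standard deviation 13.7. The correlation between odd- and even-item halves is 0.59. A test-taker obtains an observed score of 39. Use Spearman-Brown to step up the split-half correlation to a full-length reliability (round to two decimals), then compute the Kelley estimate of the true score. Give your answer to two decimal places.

Spearman-Brown: ρ = 2r/(1 + r) = 2(0.59)/(1 + 0.59) = 1.180/1.59 = 0.7421 → 0.74
T̂ = 0.74(39) + 0.26(69.1) = 28.86 + 17.966 = 46.826 → 46.83

46.83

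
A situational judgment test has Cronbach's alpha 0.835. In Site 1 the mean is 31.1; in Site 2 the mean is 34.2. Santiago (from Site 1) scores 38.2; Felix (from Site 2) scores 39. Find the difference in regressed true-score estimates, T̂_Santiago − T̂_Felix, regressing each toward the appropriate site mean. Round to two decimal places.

-1.18

T̂_Santiago = 0.835(38.2) + 0.165(31.1) = 37.0285
T̂_Felix = 0.835(39) + 0.165(34.2) = 38.2080
Difference = 37.0285 − 38.2080 = -1.1795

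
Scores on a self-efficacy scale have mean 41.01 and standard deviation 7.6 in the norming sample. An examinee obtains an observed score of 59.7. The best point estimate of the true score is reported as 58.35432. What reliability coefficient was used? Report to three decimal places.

T̂ = ρX + (1 − ρ)μ  ⇒  T̂ − μ = ρ(X − μ)
ρ = (T̂ − μ)/(X − μ) = (58.35432 − 41.01) / (59.7 − 41.01) = 17.34432 / 18.69 = 0.92800

0.928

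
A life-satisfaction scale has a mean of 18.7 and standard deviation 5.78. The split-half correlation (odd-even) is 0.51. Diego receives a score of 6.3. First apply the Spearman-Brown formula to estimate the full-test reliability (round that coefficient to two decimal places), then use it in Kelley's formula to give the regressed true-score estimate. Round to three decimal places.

10.268

Spearman-Brown: ρ = 2r/(1 + r) = 2(0.51)/(1 + 0.51) = 1.020/1.51 = 0.6755 → 0.68
T̂ = ρX + (1 − ρ)μ
  = 0.68 × 6.3 + 0.32 × 18.7
  = 4.284 + 5.984
  = 10.2680
  ≈ 10.268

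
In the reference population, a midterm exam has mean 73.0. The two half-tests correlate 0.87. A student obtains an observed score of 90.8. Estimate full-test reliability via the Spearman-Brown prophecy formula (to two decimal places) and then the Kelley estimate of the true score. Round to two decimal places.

Spearman-Brown: ρ = 2r/(1 + r) = 2(0.87)/(1 + 0.87) = 1.740/1.87 = 0.9305 → 0.93
T̂ = ρX + (1 − ρ)μ
  = 0.93 × 90.8 + 0.07 × 73.0
  = 84.444 + 5.110
  = 89.554
  ≈ 89.55

89.55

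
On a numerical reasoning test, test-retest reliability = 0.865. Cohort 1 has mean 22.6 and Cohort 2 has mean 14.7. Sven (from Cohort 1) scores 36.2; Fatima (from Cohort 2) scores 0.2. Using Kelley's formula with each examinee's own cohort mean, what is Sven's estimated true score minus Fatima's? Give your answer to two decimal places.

T̂_Sven = 0.865(36.2) + 0.135(22.6) = 34.3640
T̂_Fatima = 0.865(0.2) + 0.135(14.7) = 2.1575
Difference = 34.3640 − 2.1575 = 32.2065

32.21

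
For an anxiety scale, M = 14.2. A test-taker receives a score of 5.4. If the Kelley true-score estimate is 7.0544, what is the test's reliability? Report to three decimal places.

0.812

T̂ = ρX + (1 − ρ)μ  ⇒  T̂ − μ = ρ(X − μ)
ρ = (T̂ − μ)/(X − μ) = (7.0544 − 14.2) / (5.4 − 14.2) = -7.1456 / -8.8 = 0.81200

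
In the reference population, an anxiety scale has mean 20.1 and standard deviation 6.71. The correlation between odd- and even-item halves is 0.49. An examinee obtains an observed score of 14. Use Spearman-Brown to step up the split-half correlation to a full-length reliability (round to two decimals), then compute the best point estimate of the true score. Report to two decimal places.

16.07

Spearman-Brown: ρ = 2r/(1 + r) = 2(0.49)/(1 + 0.49) = 0.980/1.49 = 0.6577 → 0.66
T̂ = 0.66(14) + 0.34(20.1) = 9.24 + 6.834 = 16.074 → 16.07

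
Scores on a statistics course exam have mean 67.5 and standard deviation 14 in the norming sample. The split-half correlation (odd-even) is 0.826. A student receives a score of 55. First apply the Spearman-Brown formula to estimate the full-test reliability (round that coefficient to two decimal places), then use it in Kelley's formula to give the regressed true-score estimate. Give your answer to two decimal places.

Spearman-Brown: ρ = 2r/(1 + r) = 2(0.826)/(1 + 0.826) = 1.6520/1.826 = 0.9047 → 0.90
T̂ = 0.90(55) + 0.10(67.5) = 49.50 + 6.750 = 56.250 → 56.25

56.25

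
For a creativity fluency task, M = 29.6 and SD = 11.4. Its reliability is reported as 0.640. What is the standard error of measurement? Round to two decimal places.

SEM = SD · √(1 − ρ) = 11.4 × √0.360 = 11.4 × 0.6000 = 6.840

6.84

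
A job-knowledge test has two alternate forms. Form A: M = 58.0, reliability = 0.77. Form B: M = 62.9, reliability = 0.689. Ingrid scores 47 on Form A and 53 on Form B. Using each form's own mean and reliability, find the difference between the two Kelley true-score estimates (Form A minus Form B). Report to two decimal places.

-6.55

T̂_A = 0.77(47) + 0.23(58.0) = 49.5300
T̂_B = 0.689(53) + 0.311(62.9) = 56.0789
T̂_A − T̂_B = -6.5489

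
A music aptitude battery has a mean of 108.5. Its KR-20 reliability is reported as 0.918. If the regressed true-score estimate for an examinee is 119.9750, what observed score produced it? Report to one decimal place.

T̂ = ρX + (1 − ρ)μ  ⇒  X = (T̂ − (1 − ρ)μ) / ρ
X = (119.9750 − 0.082 × 108.5) / 0.918 = (119.9750 − 8.8970) / 0.918 = 111.0780 / 0.918 = 121.000

121.0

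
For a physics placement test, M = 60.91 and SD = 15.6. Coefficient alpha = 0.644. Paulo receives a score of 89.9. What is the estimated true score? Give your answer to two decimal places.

T̂ = ρX + (1 − ρ)μ
  = 0.644 × 89.9 + 0.356 × 60.91
  = 57.8956 + 21.68396
  = 79.580
  ≈ 79.58

79.58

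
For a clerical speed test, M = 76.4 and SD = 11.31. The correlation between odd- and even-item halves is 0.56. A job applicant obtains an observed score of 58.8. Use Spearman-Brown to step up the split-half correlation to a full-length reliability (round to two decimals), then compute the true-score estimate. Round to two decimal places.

63.73

Spearman-Brown: ρ = 2r/(1 + r) = 2(0.56)/(1 + 0.56) = 1.120/1.56 = 0.7179 → 0.72
Weight the observed score by reliability and the mean by (1 − reliability): T̂ = 0.72·58.8 + 0.28·76.4 = 42.336 + 21.392 = 63.728.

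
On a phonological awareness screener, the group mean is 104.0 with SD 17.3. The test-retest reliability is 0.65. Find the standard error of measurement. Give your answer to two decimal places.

SEM = SD · √(1 − ρ) = 17.3 × √0.35 = 17.3 × 0.5916 = 10.235

10.23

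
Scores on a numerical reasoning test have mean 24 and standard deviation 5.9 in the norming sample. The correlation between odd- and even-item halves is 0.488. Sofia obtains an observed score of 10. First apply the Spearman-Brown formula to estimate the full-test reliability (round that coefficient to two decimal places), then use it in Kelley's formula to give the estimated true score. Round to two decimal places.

Spearman-Brown: ρ = 2r/(1 + r) = 2(0.488)/(1 + 0.488) = 0.9760/1.488 = 0.6559 → 0.66
T̂ = 0.66(10) + 0.34(24) = 6.60 + 8.16 = 14.760 → 14.76

14.76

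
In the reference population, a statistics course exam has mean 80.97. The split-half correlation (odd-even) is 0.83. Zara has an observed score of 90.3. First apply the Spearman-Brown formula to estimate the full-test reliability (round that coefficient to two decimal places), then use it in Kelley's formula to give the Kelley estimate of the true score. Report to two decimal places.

89.46

Spearman-Brown: ρ = 2r/(1 + r) = 2(0.83)/(1 + 0.83) = 1.660/1.83 = 0.9071 → 0.91
T̂ = ρX + (1 − ρ)μ
  = 0.91 × 90.3 + 0.09 × 80.97
  = 82.173 + 7.2873
  = 89.460
  ≈ 89.46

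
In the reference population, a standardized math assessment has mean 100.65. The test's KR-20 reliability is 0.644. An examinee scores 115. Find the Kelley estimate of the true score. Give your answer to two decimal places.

T̂ = ρX + (1 − ρ)μ
  = 0.644 × 115 + 0.356 × 100.65
  = 74.060 + 35.83140
  = 109.891
  ≈ 109.89

109.89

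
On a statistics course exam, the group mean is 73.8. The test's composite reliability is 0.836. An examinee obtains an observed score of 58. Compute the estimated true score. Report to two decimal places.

T̂ = ρX + (1 − ρ)μ
  = 0.836 × 58 + 0.164 × 73.8
  = 48.488 + 12.1032
  = 60.591
  ≈ 60.59

60.59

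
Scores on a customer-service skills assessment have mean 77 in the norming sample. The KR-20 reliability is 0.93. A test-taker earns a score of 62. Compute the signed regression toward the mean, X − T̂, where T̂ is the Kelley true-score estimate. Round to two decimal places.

T̂ = 0.93(62) + 0.07(77) = 57.66 + 5.39 = 63.0500 → 63.050
X − T̂ = 62 − 63.050 = -1.050 → -1.05

-1.05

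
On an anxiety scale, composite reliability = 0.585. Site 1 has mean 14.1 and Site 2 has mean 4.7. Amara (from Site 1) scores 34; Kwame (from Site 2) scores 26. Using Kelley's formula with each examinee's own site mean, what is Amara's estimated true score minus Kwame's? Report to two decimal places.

T̂_Amara = 0.585(34) + 0.415(14.1) = 25.7415
T̂_Kwame = 0.585(26) + 0.415(4.7) = 17.1605
Difference = 25.7415 − 17.1605 = 8.5810

8.58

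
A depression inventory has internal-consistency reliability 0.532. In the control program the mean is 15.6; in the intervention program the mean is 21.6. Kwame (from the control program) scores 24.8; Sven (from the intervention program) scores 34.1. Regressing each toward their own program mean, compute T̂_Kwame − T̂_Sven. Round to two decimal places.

T̂_Kwame = 0.532(24.8) + 0.468(15.6) = 20.4944
T̂_Sven = 0.532(34.1) + 0.468(21.6) = 28.2500
Difference = 20.4944 − 28.2500 = -7.7556

-7.76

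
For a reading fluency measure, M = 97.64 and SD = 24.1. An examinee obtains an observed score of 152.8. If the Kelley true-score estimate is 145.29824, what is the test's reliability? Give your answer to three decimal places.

T̂ = ρX + (1 − ρ)μ  ⇒  T̂ − μ = ρ(X − μ)
ρ = (T̂ − μ)/(X − μ) = (145.29824 − 97.64) / (152.8 − 97.64) = 47.65824 / 55.16 = 0.86400

0.864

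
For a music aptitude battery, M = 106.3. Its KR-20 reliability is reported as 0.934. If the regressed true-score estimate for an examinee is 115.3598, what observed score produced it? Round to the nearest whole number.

116

T̂ = ρX + (1 − ρ)μ  ⇒  X = (T̂ − (1 − ρ)μ) / ρ
X = (115.3598 − 0.066 × 106.3) / 0.934 = (115.3598 − 7.0158) / 0.934 = 108.3440 / 0.934 = 116.00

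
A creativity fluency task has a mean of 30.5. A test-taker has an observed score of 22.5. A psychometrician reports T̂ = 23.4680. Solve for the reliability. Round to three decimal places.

T̂ = ρX + (1 − ρ)μ  ⇒  T̂ − μ = ρ(X − μ)
ρ = (T̂ − μ)/(X − μ) = (23.4680 − 30.5) / (22.5 − 30.5) = -7.0320 / -8.0 = 0.87900

0.879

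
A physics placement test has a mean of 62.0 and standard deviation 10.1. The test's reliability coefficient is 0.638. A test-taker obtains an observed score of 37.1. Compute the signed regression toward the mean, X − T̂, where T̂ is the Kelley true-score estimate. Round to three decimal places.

-9.014

T̂ = ρX + (1 − ρ)μ
  = 0.638 × 37.1 + 0.362 × 62.0
  = 23.6698 + 22.4440
  = 46.11380
  ≈ 46.1138
X − T̂ = 37.1 − 46.1138 = -9.0138 → -9.014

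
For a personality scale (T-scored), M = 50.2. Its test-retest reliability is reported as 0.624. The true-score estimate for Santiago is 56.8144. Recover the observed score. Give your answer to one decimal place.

60.8

T̂ = ρX + (1 − ρ)μ  ⇒  X = (T̂ − (1 − ρ)μ) / ρ
X = (56.8144 − 0.376 × 50.2) / 0.624 = (56.8144 − 18.8752) / 0.624 = 37.9392 / 0.624 = 60.800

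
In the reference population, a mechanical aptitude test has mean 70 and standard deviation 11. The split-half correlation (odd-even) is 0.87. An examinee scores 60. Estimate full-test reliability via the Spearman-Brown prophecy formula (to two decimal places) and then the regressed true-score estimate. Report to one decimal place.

Spearman-Brown: ρ = 2r/(1 + r) = 2(0.87)/(1 + 0.87) = 1.740/1.87 = 0.9305 → 0.93
T̂ = 0.93(60) + 0.07(70) = 55.80 + 4.90 = 60.70 → 60.7

60.7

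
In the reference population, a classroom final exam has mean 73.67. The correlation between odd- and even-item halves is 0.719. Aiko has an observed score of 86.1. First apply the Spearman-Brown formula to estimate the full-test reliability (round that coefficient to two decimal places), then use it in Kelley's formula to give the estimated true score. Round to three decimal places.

Spearman-Brown: ρ = 2r/(1 + r) = 2(0.719)/(1 + 0.719) = 1.4380/1.719 = 0.8365 → 0.84
Regress the observed score toward the mean by the unreliability: T̂ = 0.84·86.1 + 0.16·73.67 = 72.324 + 11.7872 = 84.1112.

84.111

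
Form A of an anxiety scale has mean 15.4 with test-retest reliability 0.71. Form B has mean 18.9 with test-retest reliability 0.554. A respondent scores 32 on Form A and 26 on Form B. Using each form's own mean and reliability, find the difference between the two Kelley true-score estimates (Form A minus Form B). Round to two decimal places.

T̂_A = 0.71(32) + 0.29(15.4) = 27.1860
T̂_B = 0.554(26) + 0.446(18.9) = 22.8334
T̂_A − T̂_B = 4.3526

4.35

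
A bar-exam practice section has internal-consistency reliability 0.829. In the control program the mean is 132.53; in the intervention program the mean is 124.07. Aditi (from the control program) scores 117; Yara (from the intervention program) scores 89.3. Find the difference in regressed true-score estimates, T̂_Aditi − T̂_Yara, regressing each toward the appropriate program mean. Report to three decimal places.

T̂_Aditi = 0.829(117) + 0.171(132.53) = 119.65563
T̂_Yara = 0.829(89.3) + 0.171(124.07) = 95.24567
Difference = 119.65563 − 95.24567 = 24.40996

24.410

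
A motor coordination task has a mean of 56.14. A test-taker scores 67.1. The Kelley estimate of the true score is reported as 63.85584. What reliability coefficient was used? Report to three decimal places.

T̂ = ρX + (1 − ρ)μ  ⇒  T̂ − μ = ρ(X − μ)
ρ = (T̂ − μ)/(X − μ) = (63.85584 − 56.14) / (67.1 − 56.14) = 7.71584 / 10.96 = 0.70400

0.704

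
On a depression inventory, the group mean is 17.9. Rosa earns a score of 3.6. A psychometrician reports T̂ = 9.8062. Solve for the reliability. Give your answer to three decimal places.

T̂ = ρX + (1 − ρ)μ  ⇒  T̂ − μ = ρ(X − μ)
ρ = (T̂ − μ)/(X − μ) = (9.8062 − 17.9) / (3.6 − 17.9) = -8.0938 / -14.3 = 0.56600

0.566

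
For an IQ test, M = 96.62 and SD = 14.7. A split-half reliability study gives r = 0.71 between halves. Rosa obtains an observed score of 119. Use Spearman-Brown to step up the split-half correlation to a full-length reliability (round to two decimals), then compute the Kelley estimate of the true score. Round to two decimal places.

Spearman-Brown: ρ = 2r/(1 + r) = 2(0.71)/(1 + 0.71) = 1.420/1.71 = 0.8304 → 0.83
T̂ = ρX + (1 − ρ)μ
  = 0.83 × 119 + 0.17 × 96.62
  = 98.77 + 16.4254
  = 115.195
  ≈ 115.20

115.20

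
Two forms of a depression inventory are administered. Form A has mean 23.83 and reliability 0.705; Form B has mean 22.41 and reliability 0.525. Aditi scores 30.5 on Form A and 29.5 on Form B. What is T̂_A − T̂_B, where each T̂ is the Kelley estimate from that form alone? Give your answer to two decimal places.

T̂_A = 0.705(30.5) + 0.295(23.83) = 28.5323
T̂_B = 0.525(29.5) + 0.475(22.41) = 26.1322
T̂_A − T̂_B = 2.4001

2.40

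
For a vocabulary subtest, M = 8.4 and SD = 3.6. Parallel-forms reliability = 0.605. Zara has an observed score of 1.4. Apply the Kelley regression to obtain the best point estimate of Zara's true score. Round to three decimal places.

Regress the observed score toward the mean by the unreliability: T̂ = 0.605·1.4 + 0.395·8.4 = 0.8470 + 3.3180 = 4.1650.

4.165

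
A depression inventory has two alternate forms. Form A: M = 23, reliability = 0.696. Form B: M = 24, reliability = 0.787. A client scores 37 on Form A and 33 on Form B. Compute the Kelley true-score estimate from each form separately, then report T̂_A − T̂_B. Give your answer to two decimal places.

T̂_A = 0.696(37) + 0.304(23) = 32.7440
T̂_B = 0.787(33) + 0.213(24) = 31.0830
T̂_A − T̂_B = 1.6610

1.66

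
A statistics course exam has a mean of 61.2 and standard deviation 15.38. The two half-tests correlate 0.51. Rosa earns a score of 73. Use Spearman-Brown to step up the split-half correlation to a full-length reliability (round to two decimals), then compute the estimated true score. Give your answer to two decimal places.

Spearman-Brown: ρ = 2r/(1 + r) = 2(0.51)/(1 + 0.51) = 1.020/1.51 = 0.6755 → 0.68
T̂ = 0.68(73) + 0.32(61.2) = 49.64 + 19.584 = 69.224 → 69.22

69.22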